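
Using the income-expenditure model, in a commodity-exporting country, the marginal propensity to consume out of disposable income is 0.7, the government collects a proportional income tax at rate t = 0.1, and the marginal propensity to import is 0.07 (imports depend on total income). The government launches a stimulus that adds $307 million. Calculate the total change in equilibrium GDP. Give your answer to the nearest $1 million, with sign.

Government-spending multiplier = 1/(1 − c(1−t) + m) = 1/(1 − 0.7×0.9 + 0.07) = 1/0.44 ≈ 2.273.
ΔY = k × ΔG = (+$307 million) / 0.44 ≈ +$698 million.

+$698 million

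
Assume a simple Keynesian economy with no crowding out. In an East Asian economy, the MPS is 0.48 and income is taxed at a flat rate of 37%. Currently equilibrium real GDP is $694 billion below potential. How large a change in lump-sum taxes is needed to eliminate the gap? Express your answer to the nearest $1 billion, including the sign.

MPC = 1 − MPS = 1 − 0.48 = 0.52.
Spending multiplier = 1/(1 − c(1−t)) = 1/(1 − 0.52×0.63) = 1/0.6724 ≈ 1.487.
Tax multiplier = −c·k = −0.52/0.6724 ≈ −0.773. Need ΔY = +$694 billion, so ΔT = ΔY/(−c·k) = −(+$694 billion) × 0.6724 / 0.52 ≈ −$897 billion.
The government should cut lump-sum taxes by $897 billion.

−$897 billion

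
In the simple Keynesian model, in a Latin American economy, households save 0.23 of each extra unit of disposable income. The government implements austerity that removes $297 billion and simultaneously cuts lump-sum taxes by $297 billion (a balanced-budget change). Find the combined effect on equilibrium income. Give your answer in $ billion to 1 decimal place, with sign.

MPC = 1 − MPS = 1 − 0.23 = 0.77.
Expenditure multiplier = 1/(1 − MPC) = 1/(1 − 0.77) = 1/0.23 ≈ 4.348.
ΔG contributes k·ΔG = (−$297 billion) / 0.23 ≈ −$1,291.3 billion.
ΔT of −$297 billion changes first-round spending by −c·ΔT = +$228.69 billion, contributing k·(−c·ΔT) = (+$228.69 billion) / 0.23 ≈ +$994.3 billion.
With ΔG = ΔT and no other leakages, the balanced-budget multiplier is 1, so ΔY = ΔG = −$297 billion.

−$297.0 billion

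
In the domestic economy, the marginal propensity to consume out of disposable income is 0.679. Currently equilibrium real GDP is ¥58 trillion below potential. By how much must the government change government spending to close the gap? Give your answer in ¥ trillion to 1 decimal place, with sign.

Spending multiplier = 1/(1 − MPC) = 1/(1 − 0.679) = 1/0.321 ≈ 3.115.
Need ΔY = +¥58 trillion, so ΔG = ΔY/k = (+¥58 trillion) × 0.321 ≈ +¥18.6 trillion.
The government should increase government spending by ¥18.6 trillion.

+¥18.6 trillion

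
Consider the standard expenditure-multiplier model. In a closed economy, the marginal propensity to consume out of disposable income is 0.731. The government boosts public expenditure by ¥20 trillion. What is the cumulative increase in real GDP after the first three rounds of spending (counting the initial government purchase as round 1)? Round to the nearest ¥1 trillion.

¥45 trillion

Round 1 adds ΔG = ¥20 trillion; each later round is MPC = 0.731 times the previous.
After 3 rounds: 20 + 14.62 + 10.68722 = ΔG·(1 − c^3)/(1 − c) = 20 × (1 − 0.390617891)/0.269 ≈ ¥45 trillion.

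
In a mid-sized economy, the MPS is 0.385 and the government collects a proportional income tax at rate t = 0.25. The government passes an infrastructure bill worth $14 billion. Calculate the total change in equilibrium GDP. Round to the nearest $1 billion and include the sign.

MPC = 1 − MPS = 1 − 0.385 = 0.615.
Government-spending multiplier = 1/(1 − c(1−t)) = 1/(1 − 0.615×0.75) = 1/0.53875 ≈ 1.856.
ΔY = k × ΔG = (+$14 billion) / 0.53875 ≈ +$26 billion.

+$26 billion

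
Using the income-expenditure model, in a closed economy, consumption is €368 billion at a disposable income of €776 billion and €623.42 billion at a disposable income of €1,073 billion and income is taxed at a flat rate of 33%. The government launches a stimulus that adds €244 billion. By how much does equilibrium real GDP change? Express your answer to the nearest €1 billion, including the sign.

MPC = ΔC/ΔYd = (623.42 − 368)/(1,073 − 776) = 255.42/297 = 0.86.
Expenditure multiplier = 1/(1 − c(1−t)) = 1/(1 − 0.86×0.67) = 1/0.4238 ≈ 2.36.
ΔY = k × ΔG = (+€244 billion) / 0.4238 ≈ +€576 billion.

+€576 billion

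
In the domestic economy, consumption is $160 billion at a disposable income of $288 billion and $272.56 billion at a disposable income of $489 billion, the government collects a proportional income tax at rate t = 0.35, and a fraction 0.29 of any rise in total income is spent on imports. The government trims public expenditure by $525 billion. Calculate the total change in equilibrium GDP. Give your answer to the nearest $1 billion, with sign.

−$567 billion

MPC = ΔC/ΔYd = (272.56 − 160)/(489 − 288) = 112.56/201 = 0.56.
Expenditure multiplier = 1/(1 − c(1−t) + m) = 1/(1 − 0.56×0.65 + 0.29) = 1/0.926 ≈ 1.08.
ΔY = k × ΔG = (−$525 billion) / 0.926 ≈ −$567 billion.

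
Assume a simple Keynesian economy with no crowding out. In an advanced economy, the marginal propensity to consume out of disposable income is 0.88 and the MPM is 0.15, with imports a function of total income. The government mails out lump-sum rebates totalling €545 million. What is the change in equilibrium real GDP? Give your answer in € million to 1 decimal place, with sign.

A lump-sum tax change of −€545 million shifts disposable income by +€545 million; first-round consumption changes by −c × ΔT = −0.88 × (−€545 million) = +€479.6 million.
Expenditure multiplier = 1/(1 − c + m) = 1/(1 − 0.88 + 0.15) = 1/0.27 ≈ 3.704.
The tax multiplier is −c × k ≈ −3.259, so ΔY = k × (−c·ΔT) = (+€479.6 million) / 0.27 ≈ +€1,776.3 million.

+€1,776.3 million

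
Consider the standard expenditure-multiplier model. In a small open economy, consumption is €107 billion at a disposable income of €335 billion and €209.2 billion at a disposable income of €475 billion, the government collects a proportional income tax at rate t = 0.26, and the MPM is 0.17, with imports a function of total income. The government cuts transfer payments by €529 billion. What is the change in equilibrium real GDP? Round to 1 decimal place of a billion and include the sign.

MPC = ΔC/ΔYd = (209.2 − 107)/(475 − 335) = 102.2/140 = 0.73.
The transfer change shifts disposable income by −€529 billion, so first-round consumption changes by c·ΔTR = 0.73 × (−€529 billion) = −€386.17 billion.
Expenditure multiplier = 1/(1 − c(1−t) + m) = 1/(1 − 0.73×0.74 + 0.17) = 1/0.6298 ≈ 1.588.
The transfer multiplier is c × k ≈ 1.159, so ΔY = k × (c·ΔTR) = (−€386.17 billion) / 0.6298 ≈ −€613.2 billion.

−€613.2 billion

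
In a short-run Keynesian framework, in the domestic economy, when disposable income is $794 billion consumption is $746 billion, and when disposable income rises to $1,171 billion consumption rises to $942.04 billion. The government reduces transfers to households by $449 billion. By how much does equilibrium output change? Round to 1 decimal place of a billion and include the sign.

MPC = ΔC/ΔYd = (942.04 − 746)/(1,171 − 794) = 196.04/377 = 0.52.
The transfer change shifts disposable income by −$449 billion, so first-round consumption changes by c·ΔTR = 0.52 × (−$449 billion) = −$233.48 billion.
Expenditure multiplier = 1/(1 − MPC) = 1/(1 − 0.52) = 1/0.48 ≈ 2.083.
The transfer multiplier is c × k ≈ 1.083, so ΔY = k × (c·ΔTR) = (−$233.48 billion) / 0.48 ≈ −$486.4 billion.

−$486.4 billion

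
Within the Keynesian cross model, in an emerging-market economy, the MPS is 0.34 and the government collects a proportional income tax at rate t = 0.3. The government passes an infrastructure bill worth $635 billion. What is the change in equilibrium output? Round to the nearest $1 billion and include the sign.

+$1,180 billion

MPC = 1 − MPS = 1 − 0.34 = 0.66.
Government-spending multiplier = 1/(1 − c(1−t)) = 1/(1 − 0.66×0.7) = 1/0.538 ≈ 1.859.
ΔY = k × ΔG = (+$635 billion) / 0.538 ≈ +$1,180 billion.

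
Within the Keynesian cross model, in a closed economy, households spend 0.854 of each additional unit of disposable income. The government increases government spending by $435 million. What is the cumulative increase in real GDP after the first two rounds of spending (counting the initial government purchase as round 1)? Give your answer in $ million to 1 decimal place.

$806.5 million

Round 1 adds ΔG = $435 million; each later round is MPC = 0.854 times the previous.
After 2 rounds: 435 + 371.49 = ΔG·(1 − c^2)/(1 − c) = 435 × (1 − 0.729316)/0.146 ≈ $806.5 million.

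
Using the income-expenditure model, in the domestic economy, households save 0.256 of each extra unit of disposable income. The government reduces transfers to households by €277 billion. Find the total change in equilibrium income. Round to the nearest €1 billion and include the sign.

−€805 billion

MPC = 1 − MPS = 1 − 0.256 = 0.744.
The transfer change shifts disposable income by −€277 billion, so first-round consumption changes by c·ΔTR = 0.744 × (−€277 billion) = −€206.088 billion.
Expenditure multiplier = 1/(1 − MPC) = 1/(1 − 0.744) = 1/0.256 ≈ 3.906.
The transfer multiplier is c × k ≈ 2.906, so ΔY = k × (c·ΔTR) = (−€206.088 billion) / 0.256 ≈ −€805 billion.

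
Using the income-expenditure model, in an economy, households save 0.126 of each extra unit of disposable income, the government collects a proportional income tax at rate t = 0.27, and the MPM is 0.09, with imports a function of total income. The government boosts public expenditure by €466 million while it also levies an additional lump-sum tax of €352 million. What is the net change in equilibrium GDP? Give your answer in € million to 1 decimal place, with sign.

MPC = 1 − MPS = 1 − 0.126 = 0.874.
Expenditure multiplier = 1/(1 − c(1−t) + m) = 1/(1 − 0.874×0.73 + 0.09) = 1/0.45198 ≈ 2.212.
ΔG contributes k·ΔG = (+€466 million) / 0.45198 ≈ +€1,031 million.
ΔT of +€352 million changes first-round spending by −c·ΔT = −€307.648 million, contributing k·(−c·ΔT) = (−€307.648 million) / 0.45198 ≈ −€680.7 million.
Net ΔY = k(ΔG − c·ΔT) = (+€158.352 million) / 0.45198 ≈ +€350.4 million.

+€350.4 million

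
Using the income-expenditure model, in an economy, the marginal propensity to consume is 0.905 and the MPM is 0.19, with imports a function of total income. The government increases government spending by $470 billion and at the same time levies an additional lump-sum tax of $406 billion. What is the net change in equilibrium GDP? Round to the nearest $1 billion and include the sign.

+$360 billion

Expenditure multiplier = 1/(1 − c + m) = 1/(1 − 0.905 + 0.19) = 1/0.285 ≈ 3.509.
ΔG contributes k·ΔG = (+$470 billion) / 0.285 ≈ +$1,649.1 billion.
ΔT of +$406 billion changes first-round spending by −c·ΔT = −$367.43 billion, contributing k·(−c·ΔT) = (−$367.43 billion) / 0.285 ≈ −$1,289.2 billion.
Net ΔY = k(ΔG − c·ΔT) = (+$102.57 billion) / 0.285 ≈ +$360 billion.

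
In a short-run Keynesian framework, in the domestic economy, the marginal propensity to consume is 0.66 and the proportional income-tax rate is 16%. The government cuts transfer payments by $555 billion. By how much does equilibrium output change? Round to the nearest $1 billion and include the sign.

−$822 billion

The transfer change shifts disposable income by −$555 billion, so first-round consumption changes by c·ΔTR = 0.66 × (−$555 billion) = −$366.3 billion.
Expenditure multiplier = 1/(1 − c(1−t)) = 1/(1 − 0.66×0.84) = 1/0.4456 ≈ 2.244.
The transfer multiplier is c × k ≈ 1.481, so ΔY = k × (c·ΔTR) = (−$366.3 billion) / 0.4456 ≈ −$822 billion.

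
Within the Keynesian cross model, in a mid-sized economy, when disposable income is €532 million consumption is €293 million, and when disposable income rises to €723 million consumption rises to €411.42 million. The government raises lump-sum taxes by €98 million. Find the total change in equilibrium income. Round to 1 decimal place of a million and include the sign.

MPC = ΔC/ΔYd = (411.42 − 293)/(723 − 532) = 118.42/191 = 0.62.
A lump-sum tax change of +€98 million shifts disposable income by −€98 million; first-round consumption changes by −c × ΔT = −0.62 × (+€98 million) = −€60.76 million.
Expenditure multiplier = 1/(1 − MPC) = 1/(1 − 0.62) = 1/0.38 ≈ 2.632.
The tax multiplier is −c × k ≈ −1.632, so ΔY = k × (−c·ΔT) = (−€60.76 million) / 0.38 ≈ −€159.9 million.

−€159.9 million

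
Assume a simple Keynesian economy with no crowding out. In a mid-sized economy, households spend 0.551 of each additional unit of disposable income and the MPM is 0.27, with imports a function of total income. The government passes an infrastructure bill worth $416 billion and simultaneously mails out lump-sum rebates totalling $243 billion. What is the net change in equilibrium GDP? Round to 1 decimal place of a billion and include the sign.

+$764.8 billion

Expenditure multiplier = 1/(1 − c + m) = 1/(1 − 0.551 + 0.27) = 1/0.719 ≈ 1.391.
ΔG contributes k·ΔG = (+$416 billion) / 0.719 ≈ +$578.6 billion.
ΔT of −$243 billion changes first-round spending by −c·ΔT = +$133.893 billion, contributing k·(−c·ΔT) = (+$133.893 billion) / 0.719 ≈ +$186.2 billion.
Net ΔY = k(ΔG − c·ΔT) = (+$549.893 billion) / 0.719 ≈ +$764.8 billion.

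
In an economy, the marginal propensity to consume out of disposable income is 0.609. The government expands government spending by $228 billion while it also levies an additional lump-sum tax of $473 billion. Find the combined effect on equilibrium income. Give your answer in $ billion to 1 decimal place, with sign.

Expenditure multiplier = 1/(1 − MPC) = 1/(1 − 0.609) = 1/0.391 ≈ 2.558.
ΔG contributes k·ΔG = (+$228 billion) / 0.391 ≈ +$583.1 billion.
ΔT of +$473 billion changes first-round spending by −c·ΔT = −$288.057 billion, contributing k·(−c·ΔT) = (−$288.057 billion) / 0.391 ≈ −$736.7 billion.
Net ΔY = k(ΔG − c·ΔT) = (−$60.057 billion) / 0.391 ≈ −$153.6 billion.

−$153.6 billion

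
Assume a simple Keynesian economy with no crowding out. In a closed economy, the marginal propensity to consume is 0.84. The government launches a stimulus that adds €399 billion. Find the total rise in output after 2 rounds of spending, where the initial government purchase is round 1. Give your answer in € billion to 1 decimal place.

€734.2 billion

Round 1 adds ΔG = €399 billion; each later round is MPC = 0.84 times the previous.
After 2 rounds: 399 + 335.16 = ΔG·(1 − c^2)/(1 − c) = 399 × (1 − 0.7056)/0.16 ≈ €734.2 billion.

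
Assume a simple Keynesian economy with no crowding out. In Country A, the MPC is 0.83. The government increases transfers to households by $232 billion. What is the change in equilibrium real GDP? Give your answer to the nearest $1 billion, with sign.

The transfer change shifts disposable income by +$232 billion, so first-round consumption changes by c·ΔTR = 0.83 × (+$232 billion) = +$192.56 billion.
Expenditure multiplier = 1/(1 − MPC) = 1/(1 − 0.83) = 1/0.17 ≈ 5.882.
The transfer multiplier is c × k ≈ 4.882, so ΔY = k × (c·ΔTR) = (+$192.56 billion) / 0.17 ≈ +$1,133 billion.

+$1,133 billion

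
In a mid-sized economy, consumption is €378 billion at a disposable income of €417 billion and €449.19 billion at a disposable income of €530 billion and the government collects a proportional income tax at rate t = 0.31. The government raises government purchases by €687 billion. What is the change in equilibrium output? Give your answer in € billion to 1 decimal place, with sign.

+€1,215.3 billion

MPC = ΔC/ΔYd = (449.19 − 378)/(530 − 417) = 71.19/113 = 0.63.
Expenditure multiplier = 1/(1 − c(1−t)) = 1/(1 − 0.63×0.69) = 1/0.5653 ≈ 1.769.
ΔY = k × ΔG = (+€687 billion) / 0.5653 ≈ +€1,215.3 billion.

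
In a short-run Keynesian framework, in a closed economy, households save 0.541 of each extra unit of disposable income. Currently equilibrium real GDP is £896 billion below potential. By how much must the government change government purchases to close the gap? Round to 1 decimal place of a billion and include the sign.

MPC = 1 − MPS = 1 − 0.541 = 0.459.
Spending multiplier = 1/(1 − MPC) = 1/(1 − 0.459) = 1/0.541 ≈ 1.848.
Need ΔY = +£896 billion, so ΔG = ΔY/k = (+£896 billion) × 0.541 ≈ +£484.7 billion.
The government should increase government purchases by £484.7 billion.

+£484.7 billion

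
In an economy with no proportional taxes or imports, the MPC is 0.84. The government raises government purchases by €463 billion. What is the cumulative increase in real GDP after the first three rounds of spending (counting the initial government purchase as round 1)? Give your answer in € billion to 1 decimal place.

€1,178.6 billion

Round 1 adds ΔG = €463 billion; each later round is MPC = 0.84 times the previous.
After 3 rounds: 463 + 388.92 + 326.6928 = ΔG·(1 − c^3)/(1 − c) = 463 × (1 − 0.592704)/0.16 ≈ €1,178.6 billion.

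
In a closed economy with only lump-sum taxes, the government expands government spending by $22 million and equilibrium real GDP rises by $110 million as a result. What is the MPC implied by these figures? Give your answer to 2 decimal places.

0.80

Implied spending multiplier k = ΔY/ΔG = 110/22 = 5.
Since k = 1/(1 − MPC), MPC = 1 − 1/k = 1 − ΔG/ΔY = 1 − 22/110 = 0.80.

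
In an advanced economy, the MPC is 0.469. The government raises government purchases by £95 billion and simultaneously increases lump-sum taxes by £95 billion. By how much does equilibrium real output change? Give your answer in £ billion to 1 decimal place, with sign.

Expenditure multiplier = 1/(1 − MPC) = 1/(1 − 0.469) = 1/0.531 ≈ 1.883.
ΔG contributes k·ΔG = (+£95 billion) / 0.531 ≈ +£178.9 billion.
ΔT of +£95 billion changes first-round spending by −c·ΔT = −£44.555 billion, contributing k·(−c·ΔT) = (−£44.555 billion) / 0.531 ≈ −£83.9 billion.
With ΔG = ΔT and no other leakages, the balanced-budget multiplier is 1, so ΔY = ΔG = +£95 billion.

+£95.0 billion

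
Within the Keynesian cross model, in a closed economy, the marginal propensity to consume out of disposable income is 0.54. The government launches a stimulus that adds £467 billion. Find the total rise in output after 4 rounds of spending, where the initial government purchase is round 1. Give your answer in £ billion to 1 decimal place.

Round 1 adds ΔG = £467 billion; each later round is MPC = 0.54 times the previous.
After 4 rounds: 467 + 252.18 + 136.1772 + 73.535688 = ΔG·(1 − c^4)/(1 − c) = 467 × (1 − 0.08503056)/0.46 ≈ £928.9 billion.

£928.9 billion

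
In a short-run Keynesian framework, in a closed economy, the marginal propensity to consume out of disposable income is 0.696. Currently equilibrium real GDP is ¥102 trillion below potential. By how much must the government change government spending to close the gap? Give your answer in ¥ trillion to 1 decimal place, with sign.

Spending multiplier = 1/(1 − MPC) = 1/(1 − 0.696) = 1/0.304 ≈ 3.289.
Need ΔY = +¥102 trillion, so ΔG = ΔY/k = (+¥102 trillion) × 0.304 ≈ +¥31 trillion.
The government should increase government spending by ¥31 trillion.

+¥31.0 trillion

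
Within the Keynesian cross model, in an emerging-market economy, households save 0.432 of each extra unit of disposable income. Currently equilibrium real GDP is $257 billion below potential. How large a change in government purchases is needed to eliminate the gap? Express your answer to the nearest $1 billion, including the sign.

+$111 billion

MPC = 1 − MPS = 1 − 0.432 = 0.568.
Spending multiplier = 1/(1 − MPC) = 1/(1 − 0.568) = 1/0.432 ≈ 2.315.
Need ΔY = +$257 billion, so ΔG = ΔY/k = (+$257 billion) × 0.432 ≈ +$111 billion.
The government should increase government purchases by $111 billion.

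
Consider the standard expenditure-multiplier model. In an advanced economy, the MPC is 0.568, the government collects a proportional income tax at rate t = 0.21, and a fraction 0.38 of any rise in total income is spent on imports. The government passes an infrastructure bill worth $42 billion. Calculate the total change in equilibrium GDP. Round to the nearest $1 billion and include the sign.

Spending multiplier = 1/(1 − c(1−t) + m) = 1/(1 − 0.568×0.79 + 0.38) = 1/0.93128 ≈ 1.074.
ΔY = k × ΔG = (+$42 billion) / 0.93128 ≈ +$45 billion.

+$45 billion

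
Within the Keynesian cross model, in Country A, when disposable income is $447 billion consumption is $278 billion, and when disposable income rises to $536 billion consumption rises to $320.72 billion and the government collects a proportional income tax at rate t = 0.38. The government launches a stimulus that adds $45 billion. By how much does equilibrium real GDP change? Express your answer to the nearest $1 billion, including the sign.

+$64 billion

MPC = ΔC/ΔYd = (320.72 − 278)/(536 − 447) = 42.72/89 = 0.48.
Government-spending multiplier = 1/(1 − c(1−t)) = 1/(1 − 0.48×0.62) = 1/0.7024 ≈ 1.424.
ΔY = k × ΔG = (+$45 billion) / 0.7024 ≈ +$64 billion.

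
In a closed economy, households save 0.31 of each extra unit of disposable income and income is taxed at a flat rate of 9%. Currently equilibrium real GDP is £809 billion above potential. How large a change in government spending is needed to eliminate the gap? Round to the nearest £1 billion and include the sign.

−£301 billion

MPC = 1 − MPS = 1 − 0.31 = 0.69.
Spending multiplier = 1/(1 − c(1−t)) = 1/(1 − 0.69×0.91) = 1/0.3721 ≈ 2.687.
Need ΔY = −£809 billion, so ΔG = ΔY/k = (−£809 billion) × 0.3721 ≈ −£301 billion.
The government should cut government spending by £301 billion.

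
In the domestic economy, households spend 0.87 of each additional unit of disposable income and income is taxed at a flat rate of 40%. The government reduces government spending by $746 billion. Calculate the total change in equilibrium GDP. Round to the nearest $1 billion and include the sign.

Government-spending multiplier = 1/(1 − c(1−t)) = 1/(1 − 0.87×0.6) = 1/0.478 ≈ 2.092.
ΔY = k × ΔG = (−$746 billion) / 0.478 ≈ −$1,561 billion.

−$1,561 billion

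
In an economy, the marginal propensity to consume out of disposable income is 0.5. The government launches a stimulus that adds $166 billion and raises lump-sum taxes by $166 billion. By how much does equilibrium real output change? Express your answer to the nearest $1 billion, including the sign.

Expenditure multiplier = 1/(1 − MPC) = 1/(1 − 0.5) = 1/0.5 = 2.
ΔG contributes k·ΔG = (+$166 billion) / 0.5 = +$332 billion.
ΔT of +$166 billion changes first-round spending by −c·ΔT = −$83 billion, contributing k·(−c·ΔT) = (−$83 billion) / 0.5 = −$166 billion.
With ΔG = ΔT and no other leakages, the balanced-budget multiplier is 1, so ΔY = ΔG = +$166 billion.

+$166 billion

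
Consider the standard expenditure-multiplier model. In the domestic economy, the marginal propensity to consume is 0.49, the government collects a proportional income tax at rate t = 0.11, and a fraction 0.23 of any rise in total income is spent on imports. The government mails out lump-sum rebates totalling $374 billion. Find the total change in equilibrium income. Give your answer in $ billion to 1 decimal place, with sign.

+$230.8 billion

A lump-sum tax change of −$374 billion shifts disposable income by +$374 billion; first-round consumption changes by −c × ΔT = −0.49 × (−$374 billion) = +$183.26 billion.
Expenditure multiplier = 1/(1 − c(1−t) + m) = 1/(1 − 0.49×0.89 + 0.23) = 1/0.7939 ≈ 1.26.
The tax multiplier is −c × k ≈ −0.617, so ΔY = k × (−c·ΔT) = (+$183.26 billion) / 0.7939 ≈ +$230.8 billion.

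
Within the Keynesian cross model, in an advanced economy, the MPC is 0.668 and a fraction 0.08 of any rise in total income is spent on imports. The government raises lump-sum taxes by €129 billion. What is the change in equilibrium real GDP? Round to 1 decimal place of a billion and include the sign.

A lump-sum tax change of +€129 billion shifts disposable income by −€129 billion; first-round consumption changes by −c × ΔT = −0.668 × (+€129 billion) = −€86.172 billion.
Expenditure multiplier = 1/(1 − c + m) = 1/(1 − 0.668 + 0.08) = 1/0.412 ≈ 2.427.
The tax multiplier is −c × k ≈ −1.621, so ΔY = k × (−c·ΔT) = (−€86.172 billion) / 0.412 ≈ −€209.2 billion.

−€209.2 billion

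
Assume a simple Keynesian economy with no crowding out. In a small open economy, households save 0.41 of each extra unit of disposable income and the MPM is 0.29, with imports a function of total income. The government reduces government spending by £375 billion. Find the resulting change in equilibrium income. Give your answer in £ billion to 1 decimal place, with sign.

MPC = 1 − MPS = 1 − 0.41 = 0.59.
Spending multiplier = 1/(1 − c + m) = 1/(1 − 0.59 + 0.29) = 1/0.7 ≈ 1.429.
ΔY = k × ΔG = (−£375 billion) / 0.7 ≈ −£535.7 billion.

−£535.7 billion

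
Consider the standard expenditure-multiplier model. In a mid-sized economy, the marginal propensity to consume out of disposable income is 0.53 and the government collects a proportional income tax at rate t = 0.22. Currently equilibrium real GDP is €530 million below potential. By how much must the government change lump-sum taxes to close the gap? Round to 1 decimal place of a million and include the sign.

−€586.6 million

Spending multiplier = 1/(1 − c(1−t)) = 1/(1 − 0.53×0.78) = 1/0.5866 ≈ 1.705.
Tax multiplier = −c·k = −0.53/0.5866 ≈ −0.904. Need ΔY = +€530 million, so ΔT = ΔY/(−c·k) = −(+€530 million) × 0.5866 / 0.53 = −€586.6 million.
The government should cut lump-sum taxes by €586.6 million.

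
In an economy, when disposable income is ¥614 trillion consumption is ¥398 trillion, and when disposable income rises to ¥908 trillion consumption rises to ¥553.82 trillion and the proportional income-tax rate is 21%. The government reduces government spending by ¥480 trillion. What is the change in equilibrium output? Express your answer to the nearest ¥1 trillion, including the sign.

MPC = ΔC/ΔYd = (553.82 − 398)/(908 − 614) = 155.82/294 = 0.53.
Government-spending multiplier = 1/(1 − c(1−t)) = 1/(1 − 0.53×0.79) = 1/0.5813 ≈ 1.72.
ΔY = k × ΔG = (−¥480 trillion) / 0.5813 ≈ −¥826 trillion.

−¥826 trillion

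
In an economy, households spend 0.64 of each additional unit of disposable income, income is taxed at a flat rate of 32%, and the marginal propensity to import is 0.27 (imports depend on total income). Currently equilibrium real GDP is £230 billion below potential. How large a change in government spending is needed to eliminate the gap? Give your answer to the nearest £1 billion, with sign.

Spending multiplier = 1/(1 − c(1−t) + m) = 1/(1 − 0.64×0.68 + 0.27) = 1/0.8348 ≈ 1.198.
Need ΔY = +£230 billion, so ΔG = ΔY/k = (+£230 billion) × 0.8348 ≈ +£192 billion.
The government should increase government spending by £192 billion.

+£192 billion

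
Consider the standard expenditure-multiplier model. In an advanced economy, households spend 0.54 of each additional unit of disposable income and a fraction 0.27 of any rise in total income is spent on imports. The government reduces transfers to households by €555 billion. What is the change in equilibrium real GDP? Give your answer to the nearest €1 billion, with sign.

The transfer change shifts disposable income by −€555 billion, so first-round consumption changes by c·ΔTR = 0.54 × (−€555 billion) = −€299.7 billion.
Expenditure multiplier = 1/(1 − c + m) = 1/(1 − 0.54 + 0.27) = 1/0.73 ≈ 1.37.
The transfer multiplier is c × k ≈ 0.74, so ΔY = k × (c·ΔTR) = (−€299.7 billion) / 0.73 ≈ −€411 billion.

−€411 billion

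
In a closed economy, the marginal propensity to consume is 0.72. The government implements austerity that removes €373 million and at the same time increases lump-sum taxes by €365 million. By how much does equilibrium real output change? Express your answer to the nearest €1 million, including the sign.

−€2,271 million

Expenditure multiplier = 1/(1 − MPC) = 1/(1 − 0.72) = 1/0.28 ≈ 3.571.
ΔG contributes k·ΔG = (−€373 million) / 0.28 ≈ −€1,332.1 million.
ΔT of +€365 million changes first-round spending by −c·ΔT = −€262.8 million, contributing k·(−c·ΔT) = (−€262.8 million) / 0.28 ≈ −€938.6 million.
Net ΔY = k(ΔG − c·ΔT) = (−€635.8 million) / 0.28 ≈ −€2,271 million.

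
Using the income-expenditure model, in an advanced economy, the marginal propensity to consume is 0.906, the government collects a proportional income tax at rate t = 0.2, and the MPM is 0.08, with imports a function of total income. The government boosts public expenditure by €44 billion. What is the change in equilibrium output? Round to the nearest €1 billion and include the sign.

Expenditure multiplier = 1/(1 − c(1−t) + m) = 1/(1 − 0.906×0.8 + 0.08) = 1/0.3552 ≈ 2.815.
ΔY = k × ΔG = (+€44 billion) / 0.3552 ≈ +€124 billion.

+€124 billion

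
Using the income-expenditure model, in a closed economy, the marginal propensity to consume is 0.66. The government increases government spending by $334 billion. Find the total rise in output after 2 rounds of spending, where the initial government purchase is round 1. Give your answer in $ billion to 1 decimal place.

$554.4 billion

Round 1 adds ΔG = $334 billion; each later round is MPC = 0.66 times the previous.
After 2 rounds: 334 + 220.44 = ΔG·(1 − c^2)/(1 − c) = 334 × (1 − 0.4356)/0.34 ≈ $554.4 billion.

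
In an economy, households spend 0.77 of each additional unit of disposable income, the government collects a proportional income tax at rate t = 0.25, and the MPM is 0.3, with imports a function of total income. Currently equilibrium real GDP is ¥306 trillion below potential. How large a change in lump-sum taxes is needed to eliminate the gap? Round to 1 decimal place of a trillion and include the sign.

Spending multiplier = 1/(1 − c(1−t) + m) = 1/(1 − 0.77×0.75 + 0.3) = 1/0.7225 ≈ 1.384.
Tax multiplier = −c·k = −0.77/0.7225 ≈ −1.066. Need ΔY = +¥306 trillion, so ΔT = ΔY/(−c·k) = −(+¥306 trillion) × 0.7225 / 0.77 ≈ −¥287.1 trillion.
The government should cut lump-sum taxes by ¥287.1 trillion.

−¥287.1 trillion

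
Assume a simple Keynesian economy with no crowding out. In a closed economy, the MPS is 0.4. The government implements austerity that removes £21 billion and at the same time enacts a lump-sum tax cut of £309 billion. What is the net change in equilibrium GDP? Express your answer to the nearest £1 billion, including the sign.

MPC = 1 − MPS = 1 − 0.4 = 0.6.
Expenditure multiplier = 1/(1 − MPC) = 1/(1 − 0.6) = 1/0.4 = 2.5.
ΔG contributes k·ΔG = (−£21 billion) / 0.4 = −£52.5 billion.
ΔT of −£309 billion changes first-round spending by −c·ΔT = +£185.4 billion, contributing k·(−c·ΔT) = (+£185.4 billion) / 0.4 = +£463.5 billion.
Net ΔY = k(ΔG − c·ΔT) = (+£164.4 billion) / 0.4 = +£411 billion.

+£411 billion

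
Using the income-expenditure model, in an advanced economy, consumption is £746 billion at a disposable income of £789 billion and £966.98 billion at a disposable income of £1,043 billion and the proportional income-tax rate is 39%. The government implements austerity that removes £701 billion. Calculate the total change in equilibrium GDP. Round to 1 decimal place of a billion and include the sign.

−£1,493.7 billion

MPC = ΔC/ΔYd = (966.98 − 746)/(1,043 − 789) = 220.98/254 = 0.87.
Expenditure multiplier = 1/(1 − c(1−t)) = 1/(1 − 0.87×0.61) = 1/0.4693 ≈ 2.131.
ΔY = k × ΔG = (−£701 billion) / 0.4693 ≈ −£1,493.7 billion.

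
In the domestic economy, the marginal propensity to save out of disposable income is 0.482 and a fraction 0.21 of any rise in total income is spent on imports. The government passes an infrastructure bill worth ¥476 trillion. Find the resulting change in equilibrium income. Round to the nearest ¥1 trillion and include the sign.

+¥688 trillion

MPC = 1 − MPS = 1 − 0.482 = 0.518.
Expenditure multiplier = 1/(1 − c + m) = 1/(1 − 0.518 + 0.21) = 1/0.692 ≈ 1.445.
ΔY = k × ΔG = (+¥476 trillion) / 0.692 ≈ +¥688 trillion.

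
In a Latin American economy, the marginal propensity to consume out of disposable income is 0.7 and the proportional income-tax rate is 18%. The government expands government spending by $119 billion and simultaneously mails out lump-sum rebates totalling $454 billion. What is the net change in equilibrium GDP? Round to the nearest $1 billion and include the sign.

+$1,025 billion

Expenditure multiplier = 1/(1 − c(1−t)) = 1/(1 − 0.7×0.82) = 1/0.426 ≈ 2.347.
ΔG contributes k·ΔG = (+$119 billion) / 0.426 ≈ +$279.3 billion.
ΔT of −$454 billion changes first-round spending by −c·ΔT = +$317.8 billion, contributing k·(−c·ΔT) = (+$317.8 billion) / 0.426 ≈ +$746 billion.
Net ΔY = k(ΔG − c·ΔT) = (+$436.8 billion) / 0.426 ≈ +$1,025 billion.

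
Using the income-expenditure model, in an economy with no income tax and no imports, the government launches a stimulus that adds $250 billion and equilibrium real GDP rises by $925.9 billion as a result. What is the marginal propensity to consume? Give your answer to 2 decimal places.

Implied spending multiplier k = ΔY/ΔG = 925.9/250 = 3.7036.
Since k = 1/(1 − MPC), MPC = 1 − 1/k = 1 − ΔG/ΔY = 1 − 250/925.9 ≈ 0.73.

0.73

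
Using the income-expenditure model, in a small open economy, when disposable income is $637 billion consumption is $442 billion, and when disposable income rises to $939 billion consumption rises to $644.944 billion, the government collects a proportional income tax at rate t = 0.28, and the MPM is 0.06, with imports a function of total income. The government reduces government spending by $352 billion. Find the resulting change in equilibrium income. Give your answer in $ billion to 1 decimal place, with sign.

−$610.9 billion

MPC = ΔC/ΔYd = (644.944 − 442)/(939 − 637) = 202.944/302 = 0.672.
Expenditure multiplier = 1/(1 − c(1−t) + m) = 1/(1 − 0.672×0.72 + 0.06) = 1/0.57616 ≈ 1.736.
ΔY = k × ΔG = (−$352 billion) / 0.57616 ≈ −$610.9 billion.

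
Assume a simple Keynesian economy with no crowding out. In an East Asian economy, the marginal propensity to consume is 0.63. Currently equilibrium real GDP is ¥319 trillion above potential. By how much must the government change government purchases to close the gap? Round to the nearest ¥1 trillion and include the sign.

Spending multiplier = 1/(1 − MPC) = 1/(1 − 0.63) = 1/0.37 ≈ 2.703.
Need ΔY = −¥319 trillion, so ΔG = ΔY/k = (−¥319 trillion) × 0.37 ≈ −¥118 trillion.
The government should cut government purchases by ¥118 trillion.

−¥118 trillion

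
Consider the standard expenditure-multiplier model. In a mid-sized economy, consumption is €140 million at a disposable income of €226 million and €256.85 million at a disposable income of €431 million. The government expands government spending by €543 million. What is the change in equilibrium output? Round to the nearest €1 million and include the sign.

MPC = ΔC/ΔYd = (256.85 − 140)/(431 − 226) = 116.85/205 = 0.57.
Expenditure multiplier = 1/(1 − MPC) = 1/(1 − 0.57) = 1/0.43 ≈ 2.326.
ΔY = k × ΔG = (+€543 million) / 0.43 ≈ +€1,263 million.

+€1,263 million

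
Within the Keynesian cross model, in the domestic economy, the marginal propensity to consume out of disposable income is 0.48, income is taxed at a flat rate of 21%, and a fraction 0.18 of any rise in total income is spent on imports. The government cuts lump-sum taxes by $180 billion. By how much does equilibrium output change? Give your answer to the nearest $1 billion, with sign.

A lump-sum tax change of −$180 billion shifts disposable income by +$180 billion; first-round consumption changes by −c × ΔT = −0.48 × (−$180 billion) = +$86.4 billion.
Expenditure multiplier = 1/(1 − c(1−t) + m) = 1/(1 − 0.48×0.79 + 0.18) = 1/0.8008 ≈ 1.249.
The tax multiplier is −c × k ≈ −0.599, so ΔY = k × (−c·ΔT) = (+$86.4 billion) / 0.8008 ≈ +$108 billion.

+$108 billion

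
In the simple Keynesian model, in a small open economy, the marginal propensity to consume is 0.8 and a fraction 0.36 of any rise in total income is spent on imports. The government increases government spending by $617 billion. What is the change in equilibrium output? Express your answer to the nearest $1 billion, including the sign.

Government-spending multiplier = 1/(1 − c + m) = 1/(1 − 0.8 + 0.36) = 1/0.56 ≈ 1.786.
ΔY = k × ΔG = (+$617 billion) / 0.56 ≈ +$1,102 billion.

+$1,102 billion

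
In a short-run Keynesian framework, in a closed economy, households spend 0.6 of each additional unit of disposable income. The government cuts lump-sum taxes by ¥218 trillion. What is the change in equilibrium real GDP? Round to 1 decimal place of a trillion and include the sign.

+¥327.0 trillion

A lump-sum tax change of −¥218 trillion shifts disposable income by +¥218 trillion; first-round consumption changes by −c × ΔT = −0.6 × (−¥218 trillion) = +¥130.8 trillion.
Expenditure multiplier = 1/(1 − MPC) = 1/(1 − 0.6) = 1/0.4 = 2.5.
The tax multiplier is −c × k = −1.5, so ΔY = k × (−c·ΔT) = (+¥130.8 trillion) / 0.4 = +¥327 trillion.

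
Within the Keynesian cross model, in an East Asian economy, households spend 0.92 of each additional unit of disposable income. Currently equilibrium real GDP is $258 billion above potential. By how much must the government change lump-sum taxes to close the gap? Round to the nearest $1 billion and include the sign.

+$22 billion

Spending multiplier = 1/(1 − MPC) = 1/(1 − 0.92) = 1/0.08 = 12.5.
Tax multiplier = −c·k = −0.92/0.08 = −11.5. Need ΔY = −$258 billion, so ΔT = ΔY/(−c·k) = −(−$258 billion) × 0.08 / 0.92 ≈ +$22 billion.
The government should raise lump-sum taxes by $22 billion.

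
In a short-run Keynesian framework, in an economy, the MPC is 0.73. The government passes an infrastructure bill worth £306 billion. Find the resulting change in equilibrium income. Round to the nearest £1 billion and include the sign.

+£1,133 billion

Government-spending multiplier = 1/(1 − MPC) = 1/(1 − 0.73) = 1/0.27 ≈ 3.704.
ΔY = k × ΔG = (+£306 billion) / 0.27 ≈ +£1,133 billion.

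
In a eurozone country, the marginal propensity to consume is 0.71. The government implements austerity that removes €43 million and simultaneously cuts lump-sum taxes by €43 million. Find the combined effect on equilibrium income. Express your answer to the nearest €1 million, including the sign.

−€43 million

Expenditure multiplier = 1/(1 − MPC) = 1/(1 − 0.71) = 1/0.29 ≈ 3.448.
ΔG contributes k·ΔG = (−€43 million) / 0.29 ≈ −€148.3 million.
ΔT of −€43 million changes first-round spending by −c·ΔT = +€30.53 million, contributing k·(−c·ΔT) = (+€30.53 million) / 0.29 ≈ +€105.3 million.
With ΔG = ΔT and no other leakages, the balanced-budget multiplier is 1, so ΔY = ΔG = −€43 million.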